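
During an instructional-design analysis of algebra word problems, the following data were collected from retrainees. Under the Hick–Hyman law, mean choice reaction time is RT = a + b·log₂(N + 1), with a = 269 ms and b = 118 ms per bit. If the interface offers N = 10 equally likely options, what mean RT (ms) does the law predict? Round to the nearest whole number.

677

log₂(10 + 1) = log₂(11) = 3.4594.
RT = 269 + 118 × 3.4594 = 269 + 408.2092 = 677.2092 ms.
≈ 677 ms.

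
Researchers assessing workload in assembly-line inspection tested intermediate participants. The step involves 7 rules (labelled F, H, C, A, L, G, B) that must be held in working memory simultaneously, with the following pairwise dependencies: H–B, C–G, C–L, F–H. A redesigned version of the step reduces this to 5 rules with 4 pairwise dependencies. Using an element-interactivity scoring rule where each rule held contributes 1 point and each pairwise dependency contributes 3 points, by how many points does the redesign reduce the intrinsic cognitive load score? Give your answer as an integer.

2

Original: 7 × 1 + 4 × 3 = 7 + 12 = 19.
Redesigned: 5 × 1 + 4 × 3 = 5 + 12 = 17.
Reduction = 19 − 17 = 2.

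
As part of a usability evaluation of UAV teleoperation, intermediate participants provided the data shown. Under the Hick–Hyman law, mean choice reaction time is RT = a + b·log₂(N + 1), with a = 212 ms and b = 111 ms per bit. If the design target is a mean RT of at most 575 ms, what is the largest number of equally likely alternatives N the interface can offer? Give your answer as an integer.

8

Set 212 + 111·log₂(N + 1) ≤ 575.
log₂(N + 1) ≤ (575 − 212) / 111 = 3.2703.
N + 1 ≤ 2^3.2703 = 9.6485.
N ≤ 8.6485, so the largest integer N is 8.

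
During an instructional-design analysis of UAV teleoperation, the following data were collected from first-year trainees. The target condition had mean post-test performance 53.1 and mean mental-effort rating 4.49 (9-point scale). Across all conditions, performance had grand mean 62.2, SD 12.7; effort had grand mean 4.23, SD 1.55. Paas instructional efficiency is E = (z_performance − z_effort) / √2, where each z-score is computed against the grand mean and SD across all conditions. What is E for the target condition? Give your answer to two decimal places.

-0.63

z_performance = (53.1 − 62.2) / 12.7 = -9.1000 / 12.7 = -0.7165.
z_effort = (4.49 − 4.23) / 1.55 = 0.2600 / 1.55 = 0.1677.
z_P − z_E = -0.7165 − 0.1677 = -0.8842.
E = -0.8842 / √2 = -0.8842 / 1.41421 = -0.6252 ≈ -0.63.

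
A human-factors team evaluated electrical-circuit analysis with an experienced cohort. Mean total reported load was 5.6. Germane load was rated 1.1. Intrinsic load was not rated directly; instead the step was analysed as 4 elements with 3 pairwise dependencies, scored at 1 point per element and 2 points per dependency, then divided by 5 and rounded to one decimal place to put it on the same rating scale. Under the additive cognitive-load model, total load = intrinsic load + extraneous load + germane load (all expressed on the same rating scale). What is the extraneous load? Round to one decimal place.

2.5

Intrinsic (element-interactivity): (4 × 1 + 3 × 2) / 5 = 10 / 5 = 2.0000 → 2.0.
extraneous load = total − intrinsic − germane
             = 5.6 − 2.0 − 1.1 = 2.5.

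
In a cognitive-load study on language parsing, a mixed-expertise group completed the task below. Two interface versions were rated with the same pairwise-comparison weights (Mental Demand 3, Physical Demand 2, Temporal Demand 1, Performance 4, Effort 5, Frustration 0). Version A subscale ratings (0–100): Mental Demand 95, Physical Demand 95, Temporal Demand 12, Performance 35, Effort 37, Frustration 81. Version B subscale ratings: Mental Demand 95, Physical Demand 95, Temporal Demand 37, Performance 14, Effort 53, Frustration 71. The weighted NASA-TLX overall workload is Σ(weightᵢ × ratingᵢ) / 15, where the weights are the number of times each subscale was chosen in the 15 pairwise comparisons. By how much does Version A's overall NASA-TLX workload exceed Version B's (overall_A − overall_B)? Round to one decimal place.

Version A weighted sum = 3·95 + 2·95 + 1·12 + 4·35 + 5·37 + 0·81 = 285 + 190 + 12 + 140 + 185 + 0 = 812; overall_A = 812/15 = 54.1333.
Version B weighted sum = 3·95 + 2·95 + 1·37 + 4·14 + 5·53 + 0·71 = 285 + 190 + 37 + 56 + 265 + 0 = 833; overall_B = 833/15 = 55.5333.
Difference = 54.1333 − 55.5333 = -1.4000 ≈ -1.4.

-1.4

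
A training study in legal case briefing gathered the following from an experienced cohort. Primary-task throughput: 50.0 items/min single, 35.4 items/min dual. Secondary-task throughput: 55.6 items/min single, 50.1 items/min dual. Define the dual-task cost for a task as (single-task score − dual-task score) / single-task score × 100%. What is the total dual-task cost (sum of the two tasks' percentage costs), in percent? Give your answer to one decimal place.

39.1

Primary cost = (50.0 − 35.4) / 50.0 × 100% = 29.2000%.
Secondary cost = (55.6 − 50.1) / 55.6 × 100% = 9.8921%.
Total = 29.2000% + 9.8921% = 39.0921% ≈ 39.1%.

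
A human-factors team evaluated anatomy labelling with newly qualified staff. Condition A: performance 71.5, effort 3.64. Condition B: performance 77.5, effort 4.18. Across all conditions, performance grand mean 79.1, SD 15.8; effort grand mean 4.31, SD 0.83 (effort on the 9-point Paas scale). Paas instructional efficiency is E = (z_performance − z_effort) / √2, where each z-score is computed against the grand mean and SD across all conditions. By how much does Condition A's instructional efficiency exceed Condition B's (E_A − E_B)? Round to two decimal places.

0.19

Condition A: z_P = (71.5 − 79.1)/15.8 = -0.4810; z_E = (3.64 − 4.31)/0.83 = -0.8072; E_A = (-0.4810 − (-0.8072))/√2 = 0.2307.
Condition B: z_P = (77.5 − 79.1)/15.8 = -0.1013; z_E = (4.18 − 4.31)/0.83 = -0.1566; E_B = (-0.1013 − (-0.1566))/√2 = 0.0391.
E_A − E_B = 0.2307 − 0.0391 = 0.1916 ≈ 0.19.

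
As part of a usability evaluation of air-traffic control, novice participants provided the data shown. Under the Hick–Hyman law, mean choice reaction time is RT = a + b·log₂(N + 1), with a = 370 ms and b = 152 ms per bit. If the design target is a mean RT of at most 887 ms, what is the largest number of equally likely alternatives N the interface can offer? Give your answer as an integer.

Set 370 + 152·log₂(N + 1) ≤ 887.
log₂(N + 1) ≤ (887 − 370) / 152 = 3.4013.
N + 1 ≤ 2^3.4013 = 10.5656.
N ≤ 9.5656, so the largest integer N is 9.

9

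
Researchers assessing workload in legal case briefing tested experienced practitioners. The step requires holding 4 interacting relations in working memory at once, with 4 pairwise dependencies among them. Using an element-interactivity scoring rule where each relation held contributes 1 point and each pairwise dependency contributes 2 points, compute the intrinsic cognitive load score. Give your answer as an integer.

12

Element contribution: 4 × 1 = 4.
Interaction contribution: 4 × 2 = 8.
Intrinsic load = 4 + 8 = 12.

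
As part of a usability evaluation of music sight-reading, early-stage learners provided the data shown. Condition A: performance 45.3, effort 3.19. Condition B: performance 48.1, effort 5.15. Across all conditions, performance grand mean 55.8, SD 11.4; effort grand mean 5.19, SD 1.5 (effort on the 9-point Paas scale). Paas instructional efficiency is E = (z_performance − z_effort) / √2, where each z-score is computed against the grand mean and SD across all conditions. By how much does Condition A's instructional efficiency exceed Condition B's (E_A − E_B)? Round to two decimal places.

0.75

Condition A: z_P = (45.3 − 55.8)/11.4 = -0.9211; z_E = (3.19 − 5.19)/1.5 = -1.3333; E_A = (-0.9211 − (-1.3333))/√2 = 0.2915.
Condition B: z_P = (48.1 − 55.8)/11.4 = -0.6754; z_E = (5.15 − 5.19)/1.5 = -0.0267; E_B = (-0.6754 − (-0.0267))/√2 = -0.4587.
E_A − E_B = 0.2915 − (-0.4587) = 0.7502 ≈ 0.75.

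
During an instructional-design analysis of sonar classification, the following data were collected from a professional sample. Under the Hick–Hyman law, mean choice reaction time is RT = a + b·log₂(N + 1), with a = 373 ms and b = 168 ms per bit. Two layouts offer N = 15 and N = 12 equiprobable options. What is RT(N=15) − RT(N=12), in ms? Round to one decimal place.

50.3

RT(15) = 373 + 168·log₂(16) = 373 + 168·4.0000 = 1045.0000 ms.
RT(12) = 373 + 168·log₂(13) = 373 + 168·3.7004 = 994.6672 ms.
Difference = 1045.0000 − 994.6672 = 50.3328 ≈ 50.3 ms.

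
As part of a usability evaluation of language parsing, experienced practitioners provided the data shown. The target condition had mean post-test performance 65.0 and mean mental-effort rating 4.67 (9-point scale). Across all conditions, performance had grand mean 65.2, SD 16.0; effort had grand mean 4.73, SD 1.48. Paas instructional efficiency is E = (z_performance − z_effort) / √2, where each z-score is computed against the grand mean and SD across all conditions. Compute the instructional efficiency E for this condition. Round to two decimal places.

0.02

z_performance = (65.0 − 65.2) / 16.0 = -0.2000 / 16.0 = -0.0125.
z_effort = (4.67 − 4.73) / 1.48 = -0.0600 / 1.48 = -0.0405.
z_P − z_E = -0.0125 − (-0.0405) = 0.0280.
E = 0.0280 / √2 = 0.0280 / 1.41421 = 0.0198 ≈ 0.02.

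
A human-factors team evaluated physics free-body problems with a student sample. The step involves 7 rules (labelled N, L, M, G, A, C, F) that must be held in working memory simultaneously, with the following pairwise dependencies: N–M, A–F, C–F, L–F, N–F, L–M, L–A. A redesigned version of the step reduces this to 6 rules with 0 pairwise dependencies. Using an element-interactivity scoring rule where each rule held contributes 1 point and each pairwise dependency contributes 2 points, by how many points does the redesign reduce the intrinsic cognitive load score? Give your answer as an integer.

Original: 7 × 1 + 7 × 2 = 7 + 14 = 21.
Redesigned: 6 × 1 + 0 × 2 = 6 + 0 = 6.
Reduction = 21 − 6 = 15.

15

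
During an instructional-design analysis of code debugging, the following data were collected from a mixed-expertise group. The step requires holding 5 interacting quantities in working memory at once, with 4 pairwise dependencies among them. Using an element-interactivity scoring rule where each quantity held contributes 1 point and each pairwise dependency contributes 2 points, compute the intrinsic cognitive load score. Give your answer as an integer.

Element contribution: 5 × 1 = 5.
Interaction contribution: 4 × 2 = 8.
Intrinsic load = 5 + 8 = 13.

13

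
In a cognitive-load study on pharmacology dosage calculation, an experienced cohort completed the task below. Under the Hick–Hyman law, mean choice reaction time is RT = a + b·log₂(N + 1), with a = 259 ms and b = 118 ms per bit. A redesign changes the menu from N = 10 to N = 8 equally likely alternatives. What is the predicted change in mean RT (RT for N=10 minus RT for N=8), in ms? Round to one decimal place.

34.2

RT(10) = 259 + 118·log₂(11) = 259 + 118·3.4594 = 667.2092 ms.
RT(8) = 259 + 118·log₂(9) = 259 + 118·3.1699 = 633.0482 ms.
Difference = 667.2092 − 633.0482 = 34.1610 ≈ 34.2 ms.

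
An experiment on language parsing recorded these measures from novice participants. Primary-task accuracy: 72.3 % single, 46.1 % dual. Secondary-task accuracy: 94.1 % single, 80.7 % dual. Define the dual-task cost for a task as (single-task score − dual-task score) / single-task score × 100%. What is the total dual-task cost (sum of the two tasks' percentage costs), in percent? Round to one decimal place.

50.5

Primary cost = (72.3 − 46.1) / 72.3 × 100% = 36.2379%.
Secondary cost = (94.1 − 80.7) / 94.1 × 100% = 14.2402%.
Total = 36.2379% + 14.2402% = 50.4781% ≈ 50.5%.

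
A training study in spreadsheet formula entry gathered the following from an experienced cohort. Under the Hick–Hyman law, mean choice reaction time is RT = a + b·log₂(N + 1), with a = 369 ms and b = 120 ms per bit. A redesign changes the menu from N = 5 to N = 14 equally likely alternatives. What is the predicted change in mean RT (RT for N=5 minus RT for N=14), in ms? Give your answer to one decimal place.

-158.6

RT(5) = 369 + 120·log₂(6) = 369 + 120·2.5850 = 679.2000 ms.
RT(14) = 369 + 120·log₂(15) = 369 + 120·3.9069 = 837.8280 ms.
Difference = 679.2000 − 837.8280 = -158.6280 ≈ -158.6 ms.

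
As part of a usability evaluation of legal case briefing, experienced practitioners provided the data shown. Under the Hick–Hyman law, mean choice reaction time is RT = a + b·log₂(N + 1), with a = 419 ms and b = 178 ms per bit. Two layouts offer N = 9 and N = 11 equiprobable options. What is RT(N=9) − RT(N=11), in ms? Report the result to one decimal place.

RT(9) = 419 + 178·log₂(10) = 419 + 178·3.3219 = 1010.2982 ms.
RT(11) = 419 + 178·log₂(12) = 419 + 178·3.5850 = 1057.1300 ms.
Difference = 1010.2982 − 1057.1300 = -46.8318 ≈ -46.8 ms.

-46.8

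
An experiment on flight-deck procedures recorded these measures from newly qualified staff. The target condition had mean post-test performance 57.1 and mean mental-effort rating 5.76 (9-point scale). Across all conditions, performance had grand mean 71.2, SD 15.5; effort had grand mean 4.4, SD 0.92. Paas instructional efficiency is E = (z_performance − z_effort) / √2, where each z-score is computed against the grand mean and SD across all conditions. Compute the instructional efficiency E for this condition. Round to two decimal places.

-1.69

z_performance = (57.1 − 71.2) / 15.5 = -14.1000 / 15.5 = -0.9097.
z_effort = (5.76 − 4.4) / 0.92 = 1.3600 / 0.92 = 1.4783.
z_P − z_E = -0.9097 − 1.4783 = -2.3880.
E = -2.3880 / √2 = -2.3880 / 1.41421 = -1.6886 ≈ -1.69.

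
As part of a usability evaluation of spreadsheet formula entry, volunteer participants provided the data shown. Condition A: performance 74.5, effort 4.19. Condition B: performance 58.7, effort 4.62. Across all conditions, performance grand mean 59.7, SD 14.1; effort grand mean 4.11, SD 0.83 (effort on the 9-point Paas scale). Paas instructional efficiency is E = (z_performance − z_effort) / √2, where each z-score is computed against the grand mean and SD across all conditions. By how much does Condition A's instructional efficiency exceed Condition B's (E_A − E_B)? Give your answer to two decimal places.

Condition A: z_P = (74.5 − 59.7)/14.1 = 1.0496; z_E = (4.19 − 4.11)/0.83 = 0.0964; E_A = (1.0496 − 0.0964)/√2 = 0.6740.
Condition B: z_P = (58.7 − 59.7)/14.1 = -0.0709; z_E = (4.62 − 4.11)/0.83 = 0.6145; E_B = (-0.0709 − 0.6145)/√2 = -0.4847.
E_A − E_B = 0.6740 − (-0.4847) = 1.1587 ≈ 1.16.

1.16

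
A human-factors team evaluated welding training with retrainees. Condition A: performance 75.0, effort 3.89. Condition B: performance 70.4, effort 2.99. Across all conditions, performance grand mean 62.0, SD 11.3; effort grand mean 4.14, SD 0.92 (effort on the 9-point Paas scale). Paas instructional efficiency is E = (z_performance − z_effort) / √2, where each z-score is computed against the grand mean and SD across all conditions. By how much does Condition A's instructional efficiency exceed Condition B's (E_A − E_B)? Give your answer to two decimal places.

Condition A: z_P = (75.0 − 62.0)/11.3 = 1.1504; z_E = (3.89 − 4.14)/0.92 = -0.2717; E_A = (1.1504 − (-0.2717))/√2 = 1.0056.
Condition B: z_P = (70.4 − 62.0)/11.3 = 0.7434; z_E = (2.99 − 4.14)/0.92 = -1.2500; E_B = (0.7434 − (-1.2500))/√2 = 1.4095.
E_A − E_B = 1.0056 − 1.4095 = -0.4039 ≈ -0.40.

-0.40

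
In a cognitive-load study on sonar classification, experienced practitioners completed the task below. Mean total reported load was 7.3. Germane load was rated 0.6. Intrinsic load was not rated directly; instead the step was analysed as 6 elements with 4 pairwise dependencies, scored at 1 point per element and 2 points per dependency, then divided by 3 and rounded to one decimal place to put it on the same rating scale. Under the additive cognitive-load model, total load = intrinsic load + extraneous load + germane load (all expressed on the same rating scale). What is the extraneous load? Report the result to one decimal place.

2.0

Intrinsic (element-interactivity): (6 × 1 + 4 × 2) / 3 = 14 / 3 = 4.6667 → 4.7.
extraneous load = total − intrinsic − germane
             = 7.3 − 4.7 − 0.6 = 2.0.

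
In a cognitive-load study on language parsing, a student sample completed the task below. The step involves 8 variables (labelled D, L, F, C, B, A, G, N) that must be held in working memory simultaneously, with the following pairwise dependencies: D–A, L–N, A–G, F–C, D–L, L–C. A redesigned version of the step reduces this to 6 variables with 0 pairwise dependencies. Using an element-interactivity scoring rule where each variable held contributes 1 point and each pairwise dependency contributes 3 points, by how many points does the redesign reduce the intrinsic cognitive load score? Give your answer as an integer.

20

Original: 8 × 1 + 6 × 3 = 8 + 18 = 26.
Redesigned: 6 × 1 + 0 × 3 = 6 + 0 = 6.
Reduction = 26 − 6 = 20.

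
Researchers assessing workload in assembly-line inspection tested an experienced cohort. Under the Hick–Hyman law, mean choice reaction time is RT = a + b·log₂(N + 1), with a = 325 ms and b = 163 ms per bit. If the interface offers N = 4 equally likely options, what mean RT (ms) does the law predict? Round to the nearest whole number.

703

log₂(4 + 1) = log₂(5) = 2.3219.
RT = 325 + 163 × 2.3219 = 325 + 378.4697 = 703.4697 ms.
≈ 703 ms.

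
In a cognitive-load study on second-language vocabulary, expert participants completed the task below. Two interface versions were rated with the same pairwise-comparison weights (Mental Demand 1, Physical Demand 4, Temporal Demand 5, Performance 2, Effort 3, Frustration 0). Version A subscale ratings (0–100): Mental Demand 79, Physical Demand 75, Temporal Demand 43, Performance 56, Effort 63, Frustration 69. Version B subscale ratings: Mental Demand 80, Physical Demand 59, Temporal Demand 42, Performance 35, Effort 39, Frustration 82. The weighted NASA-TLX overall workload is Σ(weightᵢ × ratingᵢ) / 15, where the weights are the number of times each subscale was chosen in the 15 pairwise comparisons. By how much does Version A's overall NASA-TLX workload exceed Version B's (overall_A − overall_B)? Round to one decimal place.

12.1

Version A weighted sum = 1·79 + 4·75 + 5·43 + 2·56 + 3·63 + 0·69 = 79 + 300 + 215 + 112 + 189 + 0 = 895; overall_A = 895/15 = 59.6667.
Version B weighted sum = 1·80 + 4·59 + 5·42 + 2·35 + 3·39 + 0·82 = 80 + 236 + 210 + 70 + 117 + 0 = 713; overall_B = 713/15 = 47.5333.
Difference = 59.6667 − 47.5333 = 12.1334 ≈ 12.1.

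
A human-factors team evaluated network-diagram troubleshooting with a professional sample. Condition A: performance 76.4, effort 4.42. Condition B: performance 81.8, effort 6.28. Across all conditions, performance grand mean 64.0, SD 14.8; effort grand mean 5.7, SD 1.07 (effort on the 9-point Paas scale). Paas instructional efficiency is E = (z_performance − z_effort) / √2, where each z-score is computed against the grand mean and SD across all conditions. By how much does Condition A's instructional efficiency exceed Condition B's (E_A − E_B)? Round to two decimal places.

Condition A: z_P = (76.4 − 64.0)/14.8 = 0.8378; z_E = (4.42 − 5.7)/1.07 = -1.1963; E_A = (0.8378 − (-1.1963))/√2 = 1.4383.
Condition B: z_P = (81.8 − 64.0)/14.8 = 1.2027; z_E = (6.28 − 5.7)/1.07 = 0.5421; E_B = (1.2027 − 0.5421)/√2 = 0.4671.
E_A − E_B = 1.4383 − 0.4671 = 0.9712 ≈ 0.97.

0.97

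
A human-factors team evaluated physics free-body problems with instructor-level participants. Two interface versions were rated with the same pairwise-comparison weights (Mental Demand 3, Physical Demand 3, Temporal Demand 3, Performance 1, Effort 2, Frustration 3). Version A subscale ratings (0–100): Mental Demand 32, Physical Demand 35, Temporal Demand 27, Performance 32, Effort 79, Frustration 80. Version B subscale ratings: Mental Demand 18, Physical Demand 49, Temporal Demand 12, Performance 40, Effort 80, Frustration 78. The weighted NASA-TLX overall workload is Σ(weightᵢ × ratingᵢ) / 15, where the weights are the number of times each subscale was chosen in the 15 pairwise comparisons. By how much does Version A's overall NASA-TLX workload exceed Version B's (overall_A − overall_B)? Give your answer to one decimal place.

Version A weighted sum = 3·32 + 3·35 + 3·27 + 1·32 + 2·79 + 3·80 = 96 + 105 + 81 + 32 + 158 + 240 = 712; overall_A = 712/15 = 47.4667.
Version B weighted sum = 3·18 + 3·49 + 3·12 + 1·40 + 2·80 + 3·78 = 54 + 147 + 36 + 40 + 160 + 234 = 671; overall_B = 671/15 = 44.7333.
Difference = 47.4667 − 44.7333 = 2.7334 ≈ 2.7.

2.7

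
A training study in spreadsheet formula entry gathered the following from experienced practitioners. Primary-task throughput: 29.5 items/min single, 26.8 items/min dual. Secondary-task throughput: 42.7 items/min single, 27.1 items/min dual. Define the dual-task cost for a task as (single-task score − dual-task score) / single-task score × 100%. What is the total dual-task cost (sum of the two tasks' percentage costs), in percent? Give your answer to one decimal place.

45.7

Primary cost = (29.5 − 26.8) / 29.5 × 100% = 9.1525%.
Secondary cost = (42.7 − 27.1) / 42.7 × 100% = 36.5340%.
Total = 9.1525% + 36.5340% = 45.6865% ≈ 45.7%.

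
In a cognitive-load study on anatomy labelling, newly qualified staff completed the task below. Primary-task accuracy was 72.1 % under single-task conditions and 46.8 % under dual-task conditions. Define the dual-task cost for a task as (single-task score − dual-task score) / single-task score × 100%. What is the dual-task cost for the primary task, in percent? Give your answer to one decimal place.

Cost = (72.1 − 46.8) / 72.1 × 100%
     = 25.3000 / 72.1 × 100% = 35.0902%.
≈ 35.1%.

35.1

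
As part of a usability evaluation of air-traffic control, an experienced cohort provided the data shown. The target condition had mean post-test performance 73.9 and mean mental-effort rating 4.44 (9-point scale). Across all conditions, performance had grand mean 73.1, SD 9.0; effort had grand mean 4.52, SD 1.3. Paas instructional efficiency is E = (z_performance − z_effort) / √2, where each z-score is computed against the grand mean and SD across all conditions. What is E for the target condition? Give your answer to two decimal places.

0.11

z_performance = (73.9 − 73.1) / 9.0 = 0.8000 / 9.0 = 0.0889.
z_effort = (4.44 − 4.52) / 1.3 = -0.0800 / 1.3 = -0.0615.
z_P − z_E = 0.0889 − (-0.0615) = 0.1504.
E = 0.1504 / √2 = 0.1504 / 1.41421 = 0.1063 ≈ 0.11.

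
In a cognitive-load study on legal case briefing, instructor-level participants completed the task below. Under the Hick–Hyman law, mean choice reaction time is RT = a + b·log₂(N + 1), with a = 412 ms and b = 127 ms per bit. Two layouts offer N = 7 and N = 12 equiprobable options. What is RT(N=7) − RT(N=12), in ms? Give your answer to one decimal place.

RT(7) = 412 + 127·log₂(8) = 412 + 127·3.0000 = 793.0000 ms.
RT(12) = 412 + 127·log₂(13) = 412 + 127·3.7004 = 881.9508 ms.
Difference = 793.0000 − 881.9508 = -88.9508 ≈ -89.0 ms.

-89.0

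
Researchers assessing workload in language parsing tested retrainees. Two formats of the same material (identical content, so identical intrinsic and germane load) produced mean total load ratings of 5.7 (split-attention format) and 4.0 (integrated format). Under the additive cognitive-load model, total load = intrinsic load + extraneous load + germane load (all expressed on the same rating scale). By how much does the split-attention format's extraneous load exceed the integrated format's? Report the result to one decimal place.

1.7

Intrinsic and germane load are equal across formats, so the difference in total load equals the difference in extraneous load.
Extraneous-load difference = 5.7 − 4.0 = 1.7.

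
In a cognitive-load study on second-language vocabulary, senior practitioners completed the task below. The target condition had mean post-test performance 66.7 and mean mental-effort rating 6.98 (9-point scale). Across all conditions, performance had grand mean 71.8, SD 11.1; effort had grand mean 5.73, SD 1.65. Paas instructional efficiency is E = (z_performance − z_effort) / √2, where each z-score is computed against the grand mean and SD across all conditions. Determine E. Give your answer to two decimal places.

-0.86

z_performance = (66.7 − 71.8) / 11.1 = -5.1000 / 11.1 = -0.4595.
z_effort = (6.98 − 5.73) / 1.65 = 1.2500 / 1.65 = 0.7576.
z_P − z_E = -0.4595 − 0.7576 = -1.2171.
E = -1.2171 / √2 = -1.2171 / 1.41421 = -0.8606 ≈ -0.86.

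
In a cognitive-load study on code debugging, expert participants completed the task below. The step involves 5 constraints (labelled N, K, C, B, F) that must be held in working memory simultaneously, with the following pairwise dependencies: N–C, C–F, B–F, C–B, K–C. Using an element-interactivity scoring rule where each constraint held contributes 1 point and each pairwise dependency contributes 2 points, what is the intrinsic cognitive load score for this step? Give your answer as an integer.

15

Count of constraints held simultaneously: 5.
Count of pairwise dependencies listed: 5.
Element contribution: 5 × 1 = 5.
Interaction contribution: 5 × 2 = 10.
Intrinsic load = 5 + 10 = 15.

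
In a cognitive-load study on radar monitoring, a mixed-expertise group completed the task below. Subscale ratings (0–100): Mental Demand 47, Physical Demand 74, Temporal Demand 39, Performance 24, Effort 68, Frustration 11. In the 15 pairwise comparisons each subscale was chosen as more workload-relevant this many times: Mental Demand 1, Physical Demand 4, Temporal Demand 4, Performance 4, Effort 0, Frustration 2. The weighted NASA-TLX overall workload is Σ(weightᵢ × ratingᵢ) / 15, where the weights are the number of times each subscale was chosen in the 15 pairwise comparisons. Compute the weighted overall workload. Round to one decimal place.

The tallies are the weights (they sum to 15).
Weighted sum = 1·47 + 4·74 + 4·39 + 4·24 + 0·68 + 2·11
            = 47 + 296 + 156 + 96 + 0 + 22 = 617.
Overall workload = 617 / 15 = 41.1333 ≈ 41.1.

41.1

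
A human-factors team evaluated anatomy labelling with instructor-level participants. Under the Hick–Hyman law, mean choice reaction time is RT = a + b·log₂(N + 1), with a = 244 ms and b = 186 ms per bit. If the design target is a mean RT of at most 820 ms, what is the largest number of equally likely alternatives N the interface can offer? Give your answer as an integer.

7

Set 244 + 186·log₂(N + 1) ≤ 820.
log₂(N + 1) ≤ (820 − 244) / 186 = 3.0968.
N + 1 ≤ 2^3.0968 = 8.5552.
N ≤ 7.5552, so the largest integer N is 7.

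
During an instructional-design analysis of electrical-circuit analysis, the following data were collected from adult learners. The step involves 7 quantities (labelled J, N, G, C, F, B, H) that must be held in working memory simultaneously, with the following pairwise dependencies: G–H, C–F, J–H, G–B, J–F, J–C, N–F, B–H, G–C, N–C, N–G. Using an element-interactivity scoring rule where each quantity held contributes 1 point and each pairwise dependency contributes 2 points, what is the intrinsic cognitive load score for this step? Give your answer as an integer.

29

Count of quantities held simultaneously: 7.
Count of pairwise dependencies listed: 11.
Element contribution: 7 × 1 = 7.
Interaction contribution: 11 × 2 = 22.
Intrinsic load = 7 + 22 = 29.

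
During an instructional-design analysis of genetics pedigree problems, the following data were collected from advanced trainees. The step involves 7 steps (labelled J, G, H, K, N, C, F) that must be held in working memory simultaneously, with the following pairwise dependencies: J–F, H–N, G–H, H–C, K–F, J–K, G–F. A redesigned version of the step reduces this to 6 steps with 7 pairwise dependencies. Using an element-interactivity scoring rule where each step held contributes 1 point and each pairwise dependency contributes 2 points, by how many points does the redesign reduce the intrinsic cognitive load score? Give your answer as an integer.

1

Original: 7 × 1 + 7 × 2 = 7 + 14 = 21.
Redesigned: 6 × 1 + 7 × 2 = 6 + 14 = 20.
Reduction = 21 − 20 = 1.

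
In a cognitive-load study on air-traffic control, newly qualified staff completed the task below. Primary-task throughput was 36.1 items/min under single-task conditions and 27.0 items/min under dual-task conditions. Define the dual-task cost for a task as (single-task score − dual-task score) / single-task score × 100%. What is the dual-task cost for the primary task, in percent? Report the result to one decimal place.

Cost = (36.1 − 27.0) / 36.1 × 100%
     = 9.1000 / 36.1 × 100% = 25.2078%.
≈ 25.2%.

25.2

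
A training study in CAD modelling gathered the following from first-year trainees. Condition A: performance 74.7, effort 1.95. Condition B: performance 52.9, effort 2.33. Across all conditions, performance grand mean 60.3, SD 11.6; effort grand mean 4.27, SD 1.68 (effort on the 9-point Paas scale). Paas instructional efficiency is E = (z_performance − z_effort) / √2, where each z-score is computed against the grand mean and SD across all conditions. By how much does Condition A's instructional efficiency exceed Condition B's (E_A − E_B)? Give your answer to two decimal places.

1.49

Condition A: z_P = (74.7 − 60.3)/11.6 = 1.2414; z_E = (1.95 − 4.27)/1.68 = -1.3810; E_A = (1.2414 − (-1.3810))/√2 = 1.8543.
Condition B: z_P = (52.9 − 60.3)/11.6 = -0.6379; z_E = (2.33 − 4.27)/1.68 = -1.1548; E_B = (-0.6379 − (-1.1548))/√2 = 0.3655.
E_A − E_B = 1.8543 − 0.3655 = 1.4888 ≈ 1.49.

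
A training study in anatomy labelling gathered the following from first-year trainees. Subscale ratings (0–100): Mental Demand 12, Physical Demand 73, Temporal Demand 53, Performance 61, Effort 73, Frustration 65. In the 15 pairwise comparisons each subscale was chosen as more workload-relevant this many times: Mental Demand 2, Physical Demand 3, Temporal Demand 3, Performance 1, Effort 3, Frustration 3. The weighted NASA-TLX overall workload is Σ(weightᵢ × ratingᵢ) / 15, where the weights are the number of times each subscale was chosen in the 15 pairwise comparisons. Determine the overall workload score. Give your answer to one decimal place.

58.5

The tallies are the weights (they sum to 15).
Weighted sum = 2·12 + 3·73 + 3·53 + 1·61 + 3·73 + 3·65
            = 24 + 219 + 159 + 61 + 219 + 195 = 877.
Overall workload = 877 / 15 = 58.4667 ≈ 58.5.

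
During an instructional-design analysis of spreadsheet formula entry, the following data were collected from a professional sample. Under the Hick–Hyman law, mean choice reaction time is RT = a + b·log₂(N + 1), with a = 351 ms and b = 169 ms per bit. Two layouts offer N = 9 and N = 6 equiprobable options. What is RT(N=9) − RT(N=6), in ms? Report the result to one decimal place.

87.0

RT(9) = 351 + 169·log₂(10) = 351 + 169·3.3219 = 912.4011 ms.
RT(6) = 351 + 169·log₂(7) = 351 + 169·2.8074 = 825.4506 ms.
Difference = 912.4011 − 825.4506 = 86.9505 ≈ 87.0 ms.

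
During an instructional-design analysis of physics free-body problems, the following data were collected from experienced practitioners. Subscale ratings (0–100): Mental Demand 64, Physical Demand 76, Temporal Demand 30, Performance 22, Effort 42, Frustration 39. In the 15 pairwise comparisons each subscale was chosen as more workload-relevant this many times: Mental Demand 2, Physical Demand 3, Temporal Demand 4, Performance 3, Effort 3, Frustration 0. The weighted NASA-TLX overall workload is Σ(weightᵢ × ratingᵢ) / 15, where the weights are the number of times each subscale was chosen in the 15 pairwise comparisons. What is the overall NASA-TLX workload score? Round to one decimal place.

The tallies are the weights (they sum to 15).
Weighted sum = 2·64 + 3·76 + 4·30 + 3·22 + 3·42 + 0·39
            = 128 + 228 + 120 + 66 + 126 + 0 = 668.
Overall workload = 668 / 15 = 44.5333 ≈ 44.5.

44.5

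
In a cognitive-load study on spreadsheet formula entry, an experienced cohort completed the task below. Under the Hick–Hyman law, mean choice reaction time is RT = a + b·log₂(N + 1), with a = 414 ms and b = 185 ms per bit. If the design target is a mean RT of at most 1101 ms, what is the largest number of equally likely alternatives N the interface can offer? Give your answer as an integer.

12

Set 414 + 185·log₂(N + 1) ≤ 1101.
log₂(N + 1) ≤ (1101 − 414) / 185 = 3.7135.
N + 1 ≤ 2^3.7135 = 13.1182.
N ≤ 12.1182, so the largest integer N is 12.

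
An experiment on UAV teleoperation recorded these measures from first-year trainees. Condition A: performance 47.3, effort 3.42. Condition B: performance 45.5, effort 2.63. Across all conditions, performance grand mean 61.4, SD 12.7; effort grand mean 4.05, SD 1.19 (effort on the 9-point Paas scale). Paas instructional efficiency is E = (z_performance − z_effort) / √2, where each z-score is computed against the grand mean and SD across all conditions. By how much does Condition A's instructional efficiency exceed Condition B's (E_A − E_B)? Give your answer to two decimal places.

Condition A: z_P = (47.3 − 61.4)/12.7 = -1.1102; z_E = (3.42 − 4.05)/1.19 = -0.5294; E_A = (-1.1102 − (-0.5294))/√2 = -0.4107.
Condition B: z_P = (45.5 − 61.4)/12.7 = -1.2520; z_E = (2.63 − 4.05)/1.19 = -1.1933; E_B = (-1.2520 − (-1.1933))/√2 = -0.0415.
E_A − E_B = -0.4107 − (-0.0415) = -0.3692 ≈ -0.37.

-0.37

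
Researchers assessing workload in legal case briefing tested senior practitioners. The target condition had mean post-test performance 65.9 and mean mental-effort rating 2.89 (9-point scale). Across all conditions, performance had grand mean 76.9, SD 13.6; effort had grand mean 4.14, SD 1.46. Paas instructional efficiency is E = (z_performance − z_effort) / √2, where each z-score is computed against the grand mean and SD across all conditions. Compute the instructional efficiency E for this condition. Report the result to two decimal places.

0.03

z_performance = (65.9 − 76.9) / 13.6 = -11.0000 / 13.6 = -0.8088.
z_effort = (2.89 − 4.14) / 1.46 = -1.2500 / 1.46 = -0.8562.
z_P − z_E = -0.8088 − (-0.8562) = 0.0474.
E = 0.0474 / √2 = 0.0474 / 1.41421 = 0.0335 ≈ 0.03.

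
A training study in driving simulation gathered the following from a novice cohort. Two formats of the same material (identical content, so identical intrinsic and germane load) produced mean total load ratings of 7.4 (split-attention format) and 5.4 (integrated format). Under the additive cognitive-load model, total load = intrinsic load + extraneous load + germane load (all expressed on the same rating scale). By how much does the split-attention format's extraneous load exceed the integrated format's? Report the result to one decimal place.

Intrinsic and germane load are equal across formats, so the difference in total load equals the difference in extraneous load.
Extraneous-load difference = 7.4 − 5.4 = 2.0.

2.0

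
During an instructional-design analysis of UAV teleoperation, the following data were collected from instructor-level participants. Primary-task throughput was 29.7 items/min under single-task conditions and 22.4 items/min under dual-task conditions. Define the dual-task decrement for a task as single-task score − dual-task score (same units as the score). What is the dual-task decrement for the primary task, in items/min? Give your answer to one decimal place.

Decrement = 29.7 − 22.4 = 7.3000 items/min ≈ 7.3 items/min.

7.3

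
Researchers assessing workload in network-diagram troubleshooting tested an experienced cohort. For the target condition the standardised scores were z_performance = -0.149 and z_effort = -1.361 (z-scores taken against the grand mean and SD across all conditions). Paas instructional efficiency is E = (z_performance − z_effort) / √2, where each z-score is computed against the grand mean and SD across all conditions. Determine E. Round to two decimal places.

z_P − z_E = -0.149 − (-1.361) = 1.2120.
E = 1.2120 / √2 = 1.2120 / 1.41421 = 0.8570 ≈ 0.86.

0.86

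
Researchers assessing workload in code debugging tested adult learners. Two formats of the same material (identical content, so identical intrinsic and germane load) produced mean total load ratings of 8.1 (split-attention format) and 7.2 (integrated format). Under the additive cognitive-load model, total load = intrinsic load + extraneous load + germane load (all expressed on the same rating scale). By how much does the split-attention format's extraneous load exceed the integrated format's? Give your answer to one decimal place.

0.9

Intrinsic and germane load are equal across formats, so the difference in total load equals the difference in extraneous load.
Extraneous-load difference = 8.1 − 7.2 = 0.9.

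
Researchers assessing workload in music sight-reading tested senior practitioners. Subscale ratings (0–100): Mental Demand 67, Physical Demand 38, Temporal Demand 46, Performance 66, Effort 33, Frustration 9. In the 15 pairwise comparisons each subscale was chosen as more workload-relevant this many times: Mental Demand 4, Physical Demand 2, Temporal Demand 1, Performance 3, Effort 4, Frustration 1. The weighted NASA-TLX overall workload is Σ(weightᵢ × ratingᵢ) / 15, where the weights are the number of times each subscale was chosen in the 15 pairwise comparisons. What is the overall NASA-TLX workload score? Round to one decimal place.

48.6

The tallies are the weights (they sum to 15).
Weighted sum = 4·67 + 2·38 + 1·46 + 3·66 + 4·33 + 1·9
            = 268 + 76 + 46 + 198 + 132 + 9 = 729.
Overall workload = 729 / 15 = 48.6000 ≈ 48.6.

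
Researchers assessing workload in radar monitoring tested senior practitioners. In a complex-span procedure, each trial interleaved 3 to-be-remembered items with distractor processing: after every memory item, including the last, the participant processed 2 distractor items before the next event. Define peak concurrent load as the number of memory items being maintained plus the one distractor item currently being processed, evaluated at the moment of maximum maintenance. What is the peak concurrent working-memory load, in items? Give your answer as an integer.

4

Maintenance is greatest during the distractor(s) after memory item 3: all 3 memory items are being held.
One distractor item is concurrently being processed.
Peak concurrent load = 3 + 1 = 4 items.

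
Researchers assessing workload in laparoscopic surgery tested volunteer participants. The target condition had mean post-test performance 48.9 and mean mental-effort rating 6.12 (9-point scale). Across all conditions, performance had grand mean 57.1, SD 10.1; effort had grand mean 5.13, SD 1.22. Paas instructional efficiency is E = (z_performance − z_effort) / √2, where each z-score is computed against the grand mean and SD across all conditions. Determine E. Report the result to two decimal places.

z_performance = (48.9 − 57.1) / 10.1 = -8.2000 / 10.1 = -0.8119.
z_effort = (6.12 − 5.13) / 1.22 = 0.9900 / 1.22 = 0.8115.
z_P − z_E = -0.8119 − 0.8115 = -1.6234.
E = -1.6234 / √2 = -1.6234 / 1.41421 = -1.1479 ≈ -1.15.

-1.15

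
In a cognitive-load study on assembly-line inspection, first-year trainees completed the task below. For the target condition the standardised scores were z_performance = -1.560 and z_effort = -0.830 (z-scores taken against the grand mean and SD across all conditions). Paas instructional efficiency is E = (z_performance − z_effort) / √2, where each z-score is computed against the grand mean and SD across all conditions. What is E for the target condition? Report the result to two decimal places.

-0.52

z_P − z_E = -1.560 − (-0.830) = -0.7300.
E = -0.7300 / √2 = -0.7300 / 1.41421 = -0.5162 ≈ -0.52.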